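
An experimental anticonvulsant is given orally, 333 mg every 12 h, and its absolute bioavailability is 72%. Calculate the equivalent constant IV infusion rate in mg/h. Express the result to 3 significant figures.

20.0 mg/h

Equivalent systemic input: infusion rate = F·D/τ.
Rate = 0.72 × 333 / 12 = 19.98 mg/h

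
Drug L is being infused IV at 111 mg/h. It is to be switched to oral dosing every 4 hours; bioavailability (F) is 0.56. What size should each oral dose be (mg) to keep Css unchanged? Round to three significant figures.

To maintain the same Css, the systemic dosing rate must be unchanged: F·D/τ = infusion rate.
D = rate × τ / F = 111 × 4 / 0.56 = 792.9 mg

793 mg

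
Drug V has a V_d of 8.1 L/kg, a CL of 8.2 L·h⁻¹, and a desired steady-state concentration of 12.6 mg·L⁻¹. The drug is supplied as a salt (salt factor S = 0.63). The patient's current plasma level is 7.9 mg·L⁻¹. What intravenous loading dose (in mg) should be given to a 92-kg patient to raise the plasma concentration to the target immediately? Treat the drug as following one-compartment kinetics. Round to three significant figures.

Vd(total) = 92 kg × 8.1 L/kg = 745.2 L
Concentration deficit ΔC = 12.6 − 7.9 = 4.700 mg/L
LD = Vd × ΔC / S = 745.2 × 4.700 / 0.63 = 5559 mg

5560 mg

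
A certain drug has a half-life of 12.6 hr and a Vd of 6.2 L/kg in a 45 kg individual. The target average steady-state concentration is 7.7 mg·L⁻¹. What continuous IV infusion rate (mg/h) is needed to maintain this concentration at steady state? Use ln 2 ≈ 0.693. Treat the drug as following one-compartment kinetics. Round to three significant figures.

118 mg/h

Vd = 6.2 L/kg × 45 kg = 279.0 L
CL = 0.693 × Vd / t½ = 0.693 × 279.0 / 12.6 = 15.35 L/h
Infusion rate = CL × Css = 15.35 × 7.7 = 118.2 mg/h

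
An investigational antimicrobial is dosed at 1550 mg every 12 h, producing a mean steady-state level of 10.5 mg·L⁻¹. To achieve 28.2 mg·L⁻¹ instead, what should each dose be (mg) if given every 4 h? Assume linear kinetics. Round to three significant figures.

For first-order elimination, Css ∝ F·D/(CL·τ); F and CL are unchanged, so Css ∝ D/τ.
D₂ = D₁ × (Css,target / Css,current) × (τ₂/τ₁) = 1550 × (28.2/10.5) × (4/12) = 1388 mg

1390 mg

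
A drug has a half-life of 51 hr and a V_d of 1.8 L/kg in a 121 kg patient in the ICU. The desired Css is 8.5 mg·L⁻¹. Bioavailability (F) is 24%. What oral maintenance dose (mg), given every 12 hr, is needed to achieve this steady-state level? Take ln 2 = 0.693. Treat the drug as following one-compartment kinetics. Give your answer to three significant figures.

1260 mg

Vd(total) = 121 kg × 1.8 L/kg = 217.8 L
k = 0.693/51 = 0.01359 h⁻¹, so CL = k·Vd = 0.01359 × 217.8 = 2.960 L/h
D = CL × Css × τ / F = 2.960 × 8.5 × 12 / 0.24 = 1258 mg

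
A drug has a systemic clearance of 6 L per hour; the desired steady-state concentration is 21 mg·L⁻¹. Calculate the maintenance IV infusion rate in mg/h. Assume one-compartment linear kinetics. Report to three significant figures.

126 mg/h

At steady state, infusion rate equals elimination rate: rate in = CL × Css.
Rate = CL × Css = 6.000 × 21 = 126.0 mg/h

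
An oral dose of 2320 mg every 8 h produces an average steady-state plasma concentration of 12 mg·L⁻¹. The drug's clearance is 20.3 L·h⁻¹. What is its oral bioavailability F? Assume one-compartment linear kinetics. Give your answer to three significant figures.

0.840

F·D/τ = CL·Css at steady state → F = CL·Css·τ / D.
F = 20.3 × 12 × 8 / 2320 = 0.840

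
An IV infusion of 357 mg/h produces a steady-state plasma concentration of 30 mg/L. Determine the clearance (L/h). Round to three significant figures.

At steady state, infusion rate = CL × Css, so CL = rate / Css.
CL = 357 / 30 = 11.90 L/h

11.9 L/h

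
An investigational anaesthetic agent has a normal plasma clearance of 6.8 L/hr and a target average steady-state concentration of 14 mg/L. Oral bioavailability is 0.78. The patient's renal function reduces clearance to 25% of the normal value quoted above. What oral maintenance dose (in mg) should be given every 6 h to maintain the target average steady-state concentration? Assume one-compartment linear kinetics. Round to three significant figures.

183 mg

Patient clearance = 0.25 × 6.800 = 1.700 L/h
D = CL × Css × τ / F = 1.700 × 14 × 6 / 0.78 = 183.1 mg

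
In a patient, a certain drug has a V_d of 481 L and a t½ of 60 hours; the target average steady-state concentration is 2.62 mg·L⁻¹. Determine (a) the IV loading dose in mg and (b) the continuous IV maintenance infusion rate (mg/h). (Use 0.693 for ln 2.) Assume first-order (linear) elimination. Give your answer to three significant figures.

LD = Vd × C = 481.0 × 2.62 = 1260 mg
CL = 0.693 × Vd / t½ = 0.693 × 481.0 / 60 = 5.556 L/h
Infusion rate = CL × Css = 5.556 × 2.62 = 14.56 mg/h

(a) 1260 mg; (b) 14.6 mg/h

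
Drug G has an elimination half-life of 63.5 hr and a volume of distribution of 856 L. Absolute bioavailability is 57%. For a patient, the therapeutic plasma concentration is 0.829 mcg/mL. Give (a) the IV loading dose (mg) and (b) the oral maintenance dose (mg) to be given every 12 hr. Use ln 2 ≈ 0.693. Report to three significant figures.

LD = Vd × C = 856.0 × 0.829 = 709.6 mg
CL = 0.693 × Vd / t½ = 0.693 × 856.0 / 63.5 = 9.342 L/h
D = CL × Css × τ / F = 9.342 × 0.829 × 12 / 0.57 = 163.0 mg

(a) 710 mg; (b) 163 mg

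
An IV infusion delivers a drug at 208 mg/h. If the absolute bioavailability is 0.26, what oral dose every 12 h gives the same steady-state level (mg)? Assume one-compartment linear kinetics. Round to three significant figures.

To maintain the same Css, the systemic dosing rate must be unchanged: F·D/τ = infusion rate.
D = rate × τ / F = 208 × 12 / 0.26 = 9600 mg

9600 mg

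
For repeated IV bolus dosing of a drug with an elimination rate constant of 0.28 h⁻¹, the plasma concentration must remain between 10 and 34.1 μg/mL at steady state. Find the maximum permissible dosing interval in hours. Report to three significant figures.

4.38 h

Between IV bolus doses, concentration decays as C = C₀·e^(−kτ), so C_peak/C_trough = e^(kτ).
τ_max = ln(C_peak/C_trough) / k = ln(34.1/10) / 0.2800 = 1.227 / 0.2800 = 4.382 h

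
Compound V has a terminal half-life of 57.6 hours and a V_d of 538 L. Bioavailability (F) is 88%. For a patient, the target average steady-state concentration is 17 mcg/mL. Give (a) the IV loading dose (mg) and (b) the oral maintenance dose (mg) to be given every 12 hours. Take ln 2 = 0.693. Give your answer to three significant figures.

LD = Vd × C = 538.0 × 17 = 9146 mg
CL = 0.693 × Vd / t½ = 0.693 × 538.0 / 57.6 = 6.473 L/h
D = CL × Css × τ / F = 6.473 × 17 × 12 / 0.88 = 1501 mg

(a) 9150 mg; (b) 1500 mg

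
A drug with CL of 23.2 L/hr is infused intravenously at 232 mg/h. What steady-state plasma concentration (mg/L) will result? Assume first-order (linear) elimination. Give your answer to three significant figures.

10.0 mg/L

Css = rate / CL = 232 / 23.20 = 10.00 mg/L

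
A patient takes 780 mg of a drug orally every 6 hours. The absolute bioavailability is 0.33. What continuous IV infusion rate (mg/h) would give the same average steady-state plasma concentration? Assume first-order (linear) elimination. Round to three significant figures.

42.9 mg/h

Equivalent systemic input: infusion rate = F·D/τ.
Rate = 0.33 × 780 / 6 = 42.90 mg/h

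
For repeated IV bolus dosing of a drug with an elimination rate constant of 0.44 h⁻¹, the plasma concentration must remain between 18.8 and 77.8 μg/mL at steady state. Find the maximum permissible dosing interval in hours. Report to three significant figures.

Between IV bolus doses, concentration decays as C = C₀·e^(−kτ), so C_peak/C_trough = e^(kτ).
τ_max = ln(C_peak/C_trough) / k = ln(77.8/18.8) / 0.4400 = 1.420 / 0.4400 = 3.227 h

3.23 h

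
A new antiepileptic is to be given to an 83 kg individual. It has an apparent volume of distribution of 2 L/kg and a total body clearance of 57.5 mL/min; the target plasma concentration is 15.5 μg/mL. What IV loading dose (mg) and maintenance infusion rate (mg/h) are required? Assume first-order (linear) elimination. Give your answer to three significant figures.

Vd(total) = 83 kg × 2 L/kg = 166.0 L
Loading dose = Vd × C = 166.0 × 15.5 = 2573 mg
CL = 57.5 mL/min × 60/1000 = 3.450 L/h
Maintenance: replace elimination → rate = CL × Css = 3.450 × 15.5 = 53.48 mg/h

(a) 2570 mg; (b) 53.5 mg/h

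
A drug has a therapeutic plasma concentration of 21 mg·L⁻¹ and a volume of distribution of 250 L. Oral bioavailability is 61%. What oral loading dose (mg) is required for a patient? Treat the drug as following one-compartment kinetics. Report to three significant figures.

8610 mg

LD = Vd × C / F = 250.0 × 21.00 / 0.61 = 8607 mg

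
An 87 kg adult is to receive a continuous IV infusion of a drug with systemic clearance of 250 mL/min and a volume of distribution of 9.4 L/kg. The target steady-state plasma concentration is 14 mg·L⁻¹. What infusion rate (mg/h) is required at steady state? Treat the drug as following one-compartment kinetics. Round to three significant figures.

CL = 250 mL/min = 250 × 0.06 = 15.00 L/h
Rate = CL × Css = 15.00 × 14 = 210.0 mg/h

210 mg/h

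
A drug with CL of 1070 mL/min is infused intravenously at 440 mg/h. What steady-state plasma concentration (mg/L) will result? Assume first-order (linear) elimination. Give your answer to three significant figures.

Convert clearance: 1070 mL/min × 60 min/h ÷ 1000 mL/L = 64.20 L/h
Css = rate / CL = 440 / 64.20 = 6.854 mg/L

6.85 mg/L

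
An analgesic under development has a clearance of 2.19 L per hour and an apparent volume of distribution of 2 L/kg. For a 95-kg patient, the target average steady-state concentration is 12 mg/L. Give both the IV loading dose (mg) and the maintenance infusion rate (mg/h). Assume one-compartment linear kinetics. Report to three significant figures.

Total Vd = 2 × 95 = 190.0 L
LD = Vd · C_target = 190.0 × 12 = 2280 mg
Maintenance infusion rate = CL × Css = 2.190 × 12 = 26.28 mg/h

(a) 2280 mg; (b) 26.3 mg/h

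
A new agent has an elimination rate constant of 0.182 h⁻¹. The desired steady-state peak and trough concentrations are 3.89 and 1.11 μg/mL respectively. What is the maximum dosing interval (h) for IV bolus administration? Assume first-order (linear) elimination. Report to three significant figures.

Between IV bolus doses, concentration decays as C = C₀·e^(−kτ), so C_peak/C_trough = e^(kτ).
τ_max = ln(C_peak/C_trough) / k = ln(3.89/1.11) / 0.1820 = 1.254 / 0.1820 = 6.890 h

6.89 h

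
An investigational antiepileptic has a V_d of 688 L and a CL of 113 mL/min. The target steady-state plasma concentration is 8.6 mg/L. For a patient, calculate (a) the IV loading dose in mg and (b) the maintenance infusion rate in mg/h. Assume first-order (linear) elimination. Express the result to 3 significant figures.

(a) 5920 mg; (b) 58.3 mg/h

LD = Vd · C_target = 688.0 × 8.6 = 5917 mg
CL = 113 mL/min × 60/1000 = 6.780 L/h
Maintenance infusion rate = CL × Css = 6.780 × 8.6 = 58.31 mg/h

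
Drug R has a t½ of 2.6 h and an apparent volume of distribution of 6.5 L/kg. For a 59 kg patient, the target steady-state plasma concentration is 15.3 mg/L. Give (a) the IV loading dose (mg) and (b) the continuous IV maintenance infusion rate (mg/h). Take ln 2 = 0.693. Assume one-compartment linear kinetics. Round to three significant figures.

(a) 5870 mg; (b) 1560 mg/h

Vd(total) = 59 kg × 6.5 L/kg = 383.5 L
LD = Vd × C = 383.5 × 15.3 = 5868 mg
CL = 0.693 × Vd / t½ = 0.693 × 383.5 / 2.6 = 102.2 L/h
Infusion rate = CL × Css = 102.2 × 15.3 = 1564 mg/h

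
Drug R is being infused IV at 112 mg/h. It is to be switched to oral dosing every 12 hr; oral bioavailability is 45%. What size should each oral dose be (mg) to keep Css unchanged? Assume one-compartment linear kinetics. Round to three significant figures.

To maintain the same Css, the systemic dosing rate must be unchanged: F·D/τ = infusion rate.
D = rate × τ / F = 112 × 12 / 0.45 = 2987 mg

2990 mg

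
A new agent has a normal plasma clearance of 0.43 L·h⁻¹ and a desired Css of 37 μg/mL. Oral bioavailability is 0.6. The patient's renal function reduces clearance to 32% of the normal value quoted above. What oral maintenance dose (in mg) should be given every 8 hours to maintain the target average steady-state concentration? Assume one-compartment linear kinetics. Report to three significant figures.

67.9 mg

Patient clearance = 0.32 × 0.4300 = 0.1376 L/h
At steady state, dose per interval replaces the amount cleared in that interval: F·D/τ = CL·Css.
D = CL × Css × τ / F = 0.1376 × 37 × 8 / 0.6 = 67.88 mg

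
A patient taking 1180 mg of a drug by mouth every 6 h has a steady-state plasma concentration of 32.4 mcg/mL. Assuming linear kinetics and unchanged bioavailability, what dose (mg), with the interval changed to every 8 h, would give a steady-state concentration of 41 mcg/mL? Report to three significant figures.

1990 mg

For first-order elimination, Css ∝ F·D/(CL·τ); F and CL are unchanged, so Css ∝ D/τ.
D₂ = D₁ × (Css,target / Css,current) × (τ₂/τ₁) = 1180 × (41/32.4) × (8/6) = 1991 mg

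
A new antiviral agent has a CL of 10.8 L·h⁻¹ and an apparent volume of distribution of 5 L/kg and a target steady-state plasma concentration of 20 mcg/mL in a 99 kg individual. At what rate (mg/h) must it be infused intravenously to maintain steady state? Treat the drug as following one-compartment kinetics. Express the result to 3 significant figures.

Vd does not affect the maintenance rate; only clearance governs steady-state input.
R₀ = 10.80 × 20 = 216.0 mg/h

216 mg/h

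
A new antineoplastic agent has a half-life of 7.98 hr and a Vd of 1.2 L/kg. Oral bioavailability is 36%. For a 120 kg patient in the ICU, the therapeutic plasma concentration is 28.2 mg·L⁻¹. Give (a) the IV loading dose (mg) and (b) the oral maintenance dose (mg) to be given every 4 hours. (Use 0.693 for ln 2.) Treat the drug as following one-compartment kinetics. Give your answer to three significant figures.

(a) 4060 mg; (b) 3920 mg

Vd = 1.2 L/kg × 120 kg = 144.0 L
LD = Vd × C = 144.0 × 28.2 = 4061 mg
CL = 0.693 × Vd / t½ = 0.693 × 144.0 / 7.98 = 12.51 L/h
D = CL × Css × τ / F = 12.51 × 28.2 × 4 / 0.36 = 3920 mg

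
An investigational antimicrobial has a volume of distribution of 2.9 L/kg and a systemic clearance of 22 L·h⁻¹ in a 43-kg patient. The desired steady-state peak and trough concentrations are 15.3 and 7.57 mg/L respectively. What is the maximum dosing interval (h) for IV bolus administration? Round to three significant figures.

3.99 h

Vd(total) = 43 kg × 2.9 L/kg = 124.7 L
k = CL / Vd = 22.00 / 124.7 = 0.1764 h⁻¹
Between IV bolus doses, concentration decays as C = C₀·e^(−kτ), so C_peak/C_trough = e^(kτ).
τ_max = ln(C_peak/C_trough) / k = ln(15.3/7.57) / 0.1764 = 0.7037 / 0.1764 = 3.989 h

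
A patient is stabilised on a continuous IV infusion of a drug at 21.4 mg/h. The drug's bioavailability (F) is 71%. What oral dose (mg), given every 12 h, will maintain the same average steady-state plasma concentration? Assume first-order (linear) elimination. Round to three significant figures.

To maintain the same Css, the systemic dosing rate must be unchanged: F·D/τ = infusion rate.
D = rate × τ / F = 21.4 × 12 / 0.71 = 361.7 mg

362 mg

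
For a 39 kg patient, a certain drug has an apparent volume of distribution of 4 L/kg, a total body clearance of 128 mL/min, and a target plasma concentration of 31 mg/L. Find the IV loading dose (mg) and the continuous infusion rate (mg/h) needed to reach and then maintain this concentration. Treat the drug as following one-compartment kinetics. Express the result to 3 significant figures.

Total Vd = 4 × 39 = 156.0 L
LD = Vd · C_target = 156.0 × 31 = 4836 mg
Convert clearance: 128 mL/min × 60 min/h ÷ 1000 mL/L = 7.680 L/h
Infusion rate = 7.680 L/h × 31 mg/L = 238.1 mg/h

(a) 4840 mg; (b) 238 mg/h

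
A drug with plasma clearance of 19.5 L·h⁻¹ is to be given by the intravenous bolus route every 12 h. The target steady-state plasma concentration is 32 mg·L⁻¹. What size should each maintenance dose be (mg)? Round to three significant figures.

At steady state, dose per interval replaces the amount cleared in that interval: D/τ = CL·Css.
D = CL × Css × τ = 19.50 × 32 × 12 = 7488 mg

7490 mg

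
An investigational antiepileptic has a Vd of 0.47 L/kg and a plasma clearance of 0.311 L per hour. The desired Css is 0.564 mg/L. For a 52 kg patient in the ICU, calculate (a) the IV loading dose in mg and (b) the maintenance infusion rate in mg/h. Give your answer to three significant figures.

Vd = 0.47 L/kg × 52 kg = 24.44 L
Loading dose = Vd × C = 24.44 × 0.564 = 13.78 mg
Maintenance: replace elimination → rate = CL × Css = 0.3110 × 0.564 = 0.1754 mg/h

(a) 13.8 mg; (b) 0.175 mg/h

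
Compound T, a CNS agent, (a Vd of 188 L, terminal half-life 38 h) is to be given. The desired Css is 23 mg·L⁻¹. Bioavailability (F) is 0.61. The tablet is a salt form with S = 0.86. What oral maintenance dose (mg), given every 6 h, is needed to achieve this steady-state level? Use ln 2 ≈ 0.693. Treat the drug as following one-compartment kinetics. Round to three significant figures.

k = 0.693/38 = 0.01824 h⁻¹, so CL = k·Vd = 0.01824 × 188.0 = 3.429 L/h
D = CL × Css × τ / F / S = 3.429 × 23 × 6 / 0.61 / 0.86 = 902.0 mg

902 mg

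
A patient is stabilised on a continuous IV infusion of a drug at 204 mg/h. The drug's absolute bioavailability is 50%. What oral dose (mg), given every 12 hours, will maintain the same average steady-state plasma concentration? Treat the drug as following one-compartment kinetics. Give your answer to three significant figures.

To maintain the same Css, the systemic dosing rate must be unchanged: F·D/τ = infusion rate.
D = rate × τ / F = 204 × 12 / 0.5 = 4896 mg

4900 mg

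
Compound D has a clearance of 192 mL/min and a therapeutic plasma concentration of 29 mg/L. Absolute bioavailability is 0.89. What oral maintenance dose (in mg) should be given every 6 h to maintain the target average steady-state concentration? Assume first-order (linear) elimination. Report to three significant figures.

Convert clearance: 192 mL/min × 60 min/h ÷ 1000 mL/L = 11.52 L/h
D = CL × Css × τ / F = 11.52 × 29 × 6 / 0.89 = 2252 mg

2250 mg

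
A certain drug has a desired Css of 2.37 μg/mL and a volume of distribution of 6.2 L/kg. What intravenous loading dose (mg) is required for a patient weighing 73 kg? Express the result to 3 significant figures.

Vd(total) = 73 kg × 6.2 L/kg = 452.6 L
The loading dose fills Vd to the target concentration.
LD = Vd × C = 452.6 × 2.370 = 1073 mg

1070 mg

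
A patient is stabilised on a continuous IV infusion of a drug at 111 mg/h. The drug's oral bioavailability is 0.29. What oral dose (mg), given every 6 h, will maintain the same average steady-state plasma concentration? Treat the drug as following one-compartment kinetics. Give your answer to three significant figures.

To maintain the same Css, the systemic dosing rate must be unchanged: F·D/τ = infusion rate.
D = rate × τ / F = 111 × 6 / 0.29 = 2297 mg

2300 mg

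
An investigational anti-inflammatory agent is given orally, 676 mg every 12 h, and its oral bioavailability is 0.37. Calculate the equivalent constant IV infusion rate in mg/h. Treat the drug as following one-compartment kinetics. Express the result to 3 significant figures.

Equivalent systemic input: infusion rate = F·D/τ.
Rate = 0.37 × 676 / 12 = 20.84 mg/h

20.8 mg/h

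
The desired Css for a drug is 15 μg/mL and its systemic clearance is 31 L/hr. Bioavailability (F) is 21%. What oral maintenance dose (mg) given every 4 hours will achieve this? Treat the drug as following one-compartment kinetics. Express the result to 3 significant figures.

D = CL × Css × τ / F = 31.00 × 15 × 4 / 0.21 = 8857 mg

8860 mg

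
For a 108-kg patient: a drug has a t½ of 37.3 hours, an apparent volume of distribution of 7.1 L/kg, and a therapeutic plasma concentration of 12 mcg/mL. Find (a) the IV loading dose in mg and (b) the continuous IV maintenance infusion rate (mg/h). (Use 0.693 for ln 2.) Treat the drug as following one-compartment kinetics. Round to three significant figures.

(a) 9200 mg; (b) 171 mg/h

Vd(total) = 108 kg × 7.1 L/kg = 766.8 L
LD = Vd × C = 766.8 × 12 = 9202 mg
CL = 0.693 × Vd / t½ = 0.693 × 766.8 / 37.3 = 14.25 L/h
Infusion rate = CL × Css = 14.25 × 12 = 171.0 mg/h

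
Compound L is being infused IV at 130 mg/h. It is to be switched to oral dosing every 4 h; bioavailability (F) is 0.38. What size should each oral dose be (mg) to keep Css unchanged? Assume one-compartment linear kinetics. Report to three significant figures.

1370 mg

To maintain the same Css, the systemic dosing rate must be unchanged: F·D/τ = infusion rate.
D = rate × τ / F = 130 × 4 / 0.38 = 1368 mg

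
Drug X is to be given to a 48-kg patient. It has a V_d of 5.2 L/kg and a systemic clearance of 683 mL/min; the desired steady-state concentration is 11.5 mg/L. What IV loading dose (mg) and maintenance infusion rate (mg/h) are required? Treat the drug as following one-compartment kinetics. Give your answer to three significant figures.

Total Vd = 5.2 × 48 = 249.6 L
Loading dose = Vd × C = 249.6 × 11.5 = 2870 mg
CL = 683 mL/min = 683 × 0.06 = 40.98 L/h
Infusion rate = 40.98 L/h × 11.5 mg/L = 471.3 mg/h

(a) 2870 mg; (b) 471 mg/h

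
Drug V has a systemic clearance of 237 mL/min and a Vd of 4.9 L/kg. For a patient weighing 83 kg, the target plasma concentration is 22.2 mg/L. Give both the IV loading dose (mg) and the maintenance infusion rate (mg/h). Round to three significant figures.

Vd = 4.9 L/kg × 83 kg = 406.7 L
Loading dose = Vd × C = 406.7 × 22.2 = 9029 mg
CL = 237 mL/min × 60/1000 = 14.22 L/h
Maintenance infusion rate = CL × Css = 14.22 × 22.2 = 315.7 mg/h

(a) 9030 mg; (b) 316 mg/h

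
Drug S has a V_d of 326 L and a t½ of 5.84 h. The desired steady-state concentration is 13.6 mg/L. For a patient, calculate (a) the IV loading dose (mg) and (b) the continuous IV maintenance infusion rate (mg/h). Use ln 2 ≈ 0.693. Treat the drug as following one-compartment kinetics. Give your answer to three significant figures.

(a) 4430 mg; (b) 526 mg/h

LD = Vd × C = 326.0 × 13.6 = 4434 mg
CL = 0.693 × Vd / t½ = 0.693 × 326.0 / 5.84 = 38.68 L/h
Infusion rate = CL × Css = 38.68 × 13.6 = 526.0 mg/h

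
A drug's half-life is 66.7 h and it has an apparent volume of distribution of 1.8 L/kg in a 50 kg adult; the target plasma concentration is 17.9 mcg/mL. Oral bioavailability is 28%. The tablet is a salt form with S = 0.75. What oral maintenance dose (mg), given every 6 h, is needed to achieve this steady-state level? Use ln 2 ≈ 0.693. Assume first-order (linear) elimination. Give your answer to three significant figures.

478 mg

Vd(total) = 50 kg × 1.8 L/kg = 90.00 L
k = 0.693/66.7 = 0.01039 h⁻¹, so CL = k·Vd = 0.01039 × 90.00 = 0.9351 L/h
D = CL × Css × τ / F / S = 0.9351 × 17.9 × 6 / 0.28 / 0.75 = 478.2 mg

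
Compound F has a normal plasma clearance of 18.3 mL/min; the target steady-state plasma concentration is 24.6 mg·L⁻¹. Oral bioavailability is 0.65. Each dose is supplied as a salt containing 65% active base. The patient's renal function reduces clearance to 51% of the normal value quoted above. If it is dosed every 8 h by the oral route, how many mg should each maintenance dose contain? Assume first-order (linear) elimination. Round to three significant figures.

Convert clearance: 18.3 mL/min × 60 min/h ÷ 1000 mL/L = 1.098 L/h
Patient clearance = 0.51 × 1.098 = 0.5600 L/h
D = CL × Css × τ / F / S = 0.5600 × 24.6 × 8 / 0.65 / 0.65 = 260.8 mg

261 mg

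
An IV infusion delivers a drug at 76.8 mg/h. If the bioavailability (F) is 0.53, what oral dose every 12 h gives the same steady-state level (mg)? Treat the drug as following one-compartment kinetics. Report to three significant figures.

To maintain the same Css, the systemic dosing rate must be unchanged: F·D/τ = infusion rate.
D = rate × τ / F = 76.8 × 12 / 0.53 = 1739 mg

1740 mg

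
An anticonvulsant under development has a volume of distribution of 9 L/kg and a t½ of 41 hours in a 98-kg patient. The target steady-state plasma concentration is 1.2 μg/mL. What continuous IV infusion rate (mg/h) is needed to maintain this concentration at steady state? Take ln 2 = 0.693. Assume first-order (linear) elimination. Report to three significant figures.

Vd = 9 L/kg × 98 kg = 882.0 L
k = 0.693/41 = 0.01690 h⁻¹, so CL = k·Vd = 0.01690 × 882.0 = 14.91 L/h
Infusion rate = CL × Css = 14.91 × 1.2 = 17.89 mg/h

17.9 mg/h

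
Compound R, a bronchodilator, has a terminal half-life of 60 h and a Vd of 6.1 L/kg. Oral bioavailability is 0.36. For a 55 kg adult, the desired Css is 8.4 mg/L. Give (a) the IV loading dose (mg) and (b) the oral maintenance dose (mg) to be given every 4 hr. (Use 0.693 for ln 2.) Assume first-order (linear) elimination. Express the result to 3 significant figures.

(a) 2820 mg; (b) 362 mg

Vd(total) = 55 kg × 6.1 L/kg = 335.5 L
LD = Vd × C = 335.5 × 8.4 = 2818 mg
CL = 0.693 × Vd / t½ = 0.693 × 335.5 / 60 = 3.875 L/h
D = CL × Css × τ / F = 3.875 × 8.4 × 4 / 0.36 = 361.7 mg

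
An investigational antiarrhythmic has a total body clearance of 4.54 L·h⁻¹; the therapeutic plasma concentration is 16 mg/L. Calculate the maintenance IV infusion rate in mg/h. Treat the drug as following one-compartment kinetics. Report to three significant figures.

R₀ = 4.540 × 16 = 72.64 mg/h

72.6 mg/h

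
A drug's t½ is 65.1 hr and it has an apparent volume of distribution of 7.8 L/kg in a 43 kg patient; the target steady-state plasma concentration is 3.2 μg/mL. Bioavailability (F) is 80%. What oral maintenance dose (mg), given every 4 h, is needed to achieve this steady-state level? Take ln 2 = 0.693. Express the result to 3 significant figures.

57.1 mg

Total Vd = 7.8 × 43 = 335.4 L
CL = 0.693 × Vd / t½ = 0.693 × 335.4 / 65.1 = 3.570 L/h
D = CL × Css × τ / F = 3.570 × 3.2 × 4 / 0.8 = 57.12 mg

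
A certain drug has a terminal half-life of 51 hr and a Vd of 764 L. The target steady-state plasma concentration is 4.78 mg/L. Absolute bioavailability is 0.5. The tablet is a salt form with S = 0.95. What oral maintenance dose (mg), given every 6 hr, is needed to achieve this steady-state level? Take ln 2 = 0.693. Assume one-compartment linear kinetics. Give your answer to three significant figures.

CL = 0.693 × Vd / t½ = 0.693 × 764.0 / 51 = 10.38 L/h
D = CL × Css × τ / F / S = 10.38 × 4.78 × 6 / 0.5 / 0.95 = 626.7 mg

627 mg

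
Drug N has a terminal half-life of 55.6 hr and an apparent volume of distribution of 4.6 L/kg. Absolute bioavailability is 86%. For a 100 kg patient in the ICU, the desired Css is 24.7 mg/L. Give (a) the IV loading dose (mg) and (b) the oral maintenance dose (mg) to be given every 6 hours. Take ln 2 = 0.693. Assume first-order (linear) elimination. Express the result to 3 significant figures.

Total Vd = 4.6 × 100 = 460.0 L
LD = Vd × C = 460.0 × 24.7 = 11360 mg
CL = 0.693 × Vd / t½ = 0.693 × 460.0 / 55.6 = 5.733 L/h
D = CL × Css × τ / F = 5.733 × 24.7 × 6 / 0.86 = 987.9 mg

(a) 11400 mg; (b) 988 mg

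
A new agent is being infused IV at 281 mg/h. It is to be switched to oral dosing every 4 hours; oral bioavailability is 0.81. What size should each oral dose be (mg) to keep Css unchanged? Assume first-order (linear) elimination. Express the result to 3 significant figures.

To maintain the same Css, the systemic dosing rate must be unchanged: F·D/τ = infusion rate.
D = rate × τ / F = 281 × 4 / 0.81 = 1388 mg

1390 mg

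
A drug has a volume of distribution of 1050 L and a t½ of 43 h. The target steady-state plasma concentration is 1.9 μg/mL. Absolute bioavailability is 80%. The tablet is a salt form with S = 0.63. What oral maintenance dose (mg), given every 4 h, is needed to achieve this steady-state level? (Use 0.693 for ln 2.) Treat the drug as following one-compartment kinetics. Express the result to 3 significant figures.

255 mg

k = 0.693/43 = 0.01612 h⁻¹, so CL = k·Vd = 0.01612 × 1050 = 16.93 L/h
D = CL × Css × τ / F / S = 16.93 × 1.9 × 4 / 0.8 / 0.63 = 255.3 mg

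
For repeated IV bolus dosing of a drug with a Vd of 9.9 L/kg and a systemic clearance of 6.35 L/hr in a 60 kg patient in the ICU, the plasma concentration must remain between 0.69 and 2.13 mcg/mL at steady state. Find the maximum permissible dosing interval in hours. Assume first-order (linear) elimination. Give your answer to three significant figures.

105 h

Vd = 9.9 L/kg × 60 kg = 594.0 L
k = CL / Vd = 6.350 / 594.0 = 0.01069 h⁻¹
Between IV bolus doses, concentration decays as C = C₀·e^(−kτ), so C_peak/C_trough = e^(kτ).
τ_max = ln(C_peak/C_trough) / k = ln(2.13/0.69) / 0.01069 = 1.127 / 0.01069 = 105.4 h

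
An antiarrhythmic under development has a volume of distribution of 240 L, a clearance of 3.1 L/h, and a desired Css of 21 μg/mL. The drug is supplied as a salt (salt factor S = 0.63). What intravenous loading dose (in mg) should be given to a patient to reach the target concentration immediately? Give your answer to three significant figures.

8000 mg

LD = Vd × C / S = 240.0 × 21.00 / 0.63 = 8000 mg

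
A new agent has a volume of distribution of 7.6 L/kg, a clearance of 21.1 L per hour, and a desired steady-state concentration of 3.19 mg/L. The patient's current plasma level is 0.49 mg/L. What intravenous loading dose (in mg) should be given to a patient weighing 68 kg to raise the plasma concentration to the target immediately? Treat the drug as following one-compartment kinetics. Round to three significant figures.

1400 mg

Total Vd = 7.6 × 68 = 516.8 L
Concentration deficit ΔC = 3.19 − 0.49 = 2.700 mg/L
LD = Vd × ΔC = 516.8 × 2.700 = 1395 mg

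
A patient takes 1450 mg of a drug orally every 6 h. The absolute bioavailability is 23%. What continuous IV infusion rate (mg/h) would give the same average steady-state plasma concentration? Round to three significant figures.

55.6 mg/h

Equivalent systemic input: infusion rate = F·D/τ.
Rate = 0.23 × 1450 / 6 = 55.58 mg/h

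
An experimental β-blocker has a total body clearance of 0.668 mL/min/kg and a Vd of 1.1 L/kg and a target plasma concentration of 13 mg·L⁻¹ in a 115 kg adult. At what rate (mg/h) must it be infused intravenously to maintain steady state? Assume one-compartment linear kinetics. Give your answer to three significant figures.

59.9 mg/h

CL = 0.668 mL/min/kg × 115 kg = 76.82 mL/min = 76.82 × 60/1000 = 4.609 L/h
R₀ = 4.609 × 13 = 59.92 mg/h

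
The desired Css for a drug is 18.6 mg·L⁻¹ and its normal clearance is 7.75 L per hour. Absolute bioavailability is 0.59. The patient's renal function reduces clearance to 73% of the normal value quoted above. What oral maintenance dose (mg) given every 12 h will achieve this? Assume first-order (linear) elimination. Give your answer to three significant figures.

Patient clearance = 0.73 × 7.750 = 5.658 L/h
D = CL × Css × τ / F = 5.658 × 18.6 × 12 / 0.59 = 2140 mg

2140 mg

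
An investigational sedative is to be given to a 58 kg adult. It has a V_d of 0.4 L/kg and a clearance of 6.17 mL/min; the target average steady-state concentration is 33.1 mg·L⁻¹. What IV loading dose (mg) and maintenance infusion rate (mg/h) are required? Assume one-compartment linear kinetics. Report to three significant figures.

Total Vd = 0.4 × 58 = 23.20 L
Loading: fill Vd to C_target → 23.20 L × 33.1 mg/L = 767.9 mg
CL = 6.17 mL/min = 6.17 × 0.06 = 0.3702 L/h
Maintenance infusion rate = CL × Css = 0.3702 × 33.1 = 12.25 mg/h

(a) 768 mg; (b) 12.3 mg/h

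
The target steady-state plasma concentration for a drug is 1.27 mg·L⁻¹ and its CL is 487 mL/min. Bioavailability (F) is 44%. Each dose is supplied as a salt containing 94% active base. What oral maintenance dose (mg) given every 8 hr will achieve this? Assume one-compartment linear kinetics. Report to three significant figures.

Convert clearance: 487 mL/min × 60 min/h ÷ 1000 mL/L = 29.22 L/h
D = CL × Css × τ / F / S = 29.22 × 1.27 × 8 / 0.44 / 0.94 = 717.8 mg

718 mg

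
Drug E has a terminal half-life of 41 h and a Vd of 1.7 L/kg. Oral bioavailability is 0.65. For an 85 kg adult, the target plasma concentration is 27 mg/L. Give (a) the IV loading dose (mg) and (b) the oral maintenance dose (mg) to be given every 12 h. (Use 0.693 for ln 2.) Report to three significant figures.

(a) 3900 mg; (b) 1220 mg

Vd = 1.7 L/kg × 85 kg = 144.5 L
LD = Vd × C = 144.5 × 27 = 3902 mg
CL = 0.693 × Vd / t½ = 0.693 × 144.5 / 41 = 2.442 L/h
D = CL × Css × τ / F = 2.442 × 27 × 12 / 0.65 = 1217 mg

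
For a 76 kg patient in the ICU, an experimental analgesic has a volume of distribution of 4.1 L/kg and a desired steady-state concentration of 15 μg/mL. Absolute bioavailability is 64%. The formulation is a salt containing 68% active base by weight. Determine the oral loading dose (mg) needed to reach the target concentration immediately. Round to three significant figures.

10700 mg

Vd(total) = 76 kg × 4.1 L/kg = 311.6 L
LD = Vd × C / F / S = 311.6 × 15.00 / 0.64 / 0.68 = 10740 mg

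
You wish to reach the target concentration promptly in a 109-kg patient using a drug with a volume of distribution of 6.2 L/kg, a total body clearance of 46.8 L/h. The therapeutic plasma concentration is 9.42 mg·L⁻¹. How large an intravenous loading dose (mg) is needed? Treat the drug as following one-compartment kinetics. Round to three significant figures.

Total Vd = 6.2 × 109 = 675.8 L
LD = Vd × C = 675.8 × 9.420 = 6366 mg

6370 mg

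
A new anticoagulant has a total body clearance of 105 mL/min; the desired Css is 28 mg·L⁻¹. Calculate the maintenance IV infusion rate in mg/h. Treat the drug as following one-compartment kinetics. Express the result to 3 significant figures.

CL = 105 mL/min × 60/1000 = 6.300 L/h
Infusion rate = CL · Css = 6.300 L/h × 28 mg/L = 176.4 mg/h

176 mg/h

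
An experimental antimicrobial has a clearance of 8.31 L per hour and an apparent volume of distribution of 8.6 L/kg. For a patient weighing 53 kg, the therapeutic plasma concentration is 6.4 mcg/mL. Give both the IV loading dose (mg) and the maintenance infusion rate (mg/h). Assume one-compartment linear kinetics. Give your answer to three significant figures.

Total Vd = 8.6 × 53 = 455.8 L
LD = Vd · C_target = 455.8 × 6.4 = 2917 mg
Maintenance infusion rate = CL × Css = 8.310 × 6.4 = 53.18 mg/h

(a) 2920 mg; (b) 53.2 mg/h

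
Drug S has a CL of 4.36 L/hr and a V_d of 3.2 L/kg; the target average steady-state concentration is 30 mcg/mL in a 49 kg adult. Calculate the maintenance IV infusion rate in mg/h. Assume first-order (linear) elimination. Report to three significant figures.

Infusion rate = CL · Css = 4.360 L/h × 30 mg/L = 130.8 mg/h

131 mg/h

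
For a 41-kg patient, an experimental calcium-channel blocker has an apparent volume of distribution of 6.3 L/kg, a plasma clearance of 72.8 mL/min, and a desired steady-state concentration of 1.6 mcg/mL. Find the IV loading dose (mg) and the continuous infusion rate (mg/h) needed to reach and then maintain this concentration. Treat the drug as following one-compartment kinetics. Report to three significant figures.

(a) 413 mg; (b) 6.99 mg/h

Vd = 6.3 L/kg × 41 kg = 258.3 L
Loading: fill Vd to C_target → 258.3 L × 1.6 mg/L = 413.3 mg
Convert clearance: 72.8 mL/min × 60 min/h ÷ 1000 mL/L = 4.368 L/h
Infusion rate = 4.368 L/h × 1.6 mg/L = 6.989 mg/h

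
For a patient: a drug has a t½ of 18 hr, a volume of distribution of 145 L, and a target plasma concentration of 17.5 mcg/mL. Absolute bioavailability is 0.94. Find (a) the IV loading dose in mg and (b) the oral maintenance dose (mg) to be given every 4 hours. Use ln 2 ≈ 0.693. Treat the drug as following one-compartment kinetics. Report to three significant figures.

LD = Vd × C = 145.0 × 17.5 = 2538 mg
CL = 0.693 × Vd / t½ = 0.693 × 145.0 / 18 = 5.583 L/h
D = CL × Css × τ / F = 5.583 × 17.5 × 4 / 0.94 = 415.8 mg

(a) 2540 mg; (b) 416 mg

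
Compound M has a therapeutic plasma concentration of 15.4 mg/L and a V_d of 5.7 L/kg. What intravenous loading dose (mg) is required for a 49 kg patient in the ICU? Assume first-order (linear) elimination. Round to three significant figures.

4300 mg

Vd(total) = 49 kg × 5.7 L/kg = 279.3 L
LD = Vd × C = 279.3 × 15.40 = 4301 mg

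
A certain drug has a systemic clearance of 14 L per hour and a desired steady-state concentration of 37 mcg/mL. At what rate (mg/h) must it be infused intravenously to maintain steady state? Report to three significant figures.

At steady state, infusion rate equals elimination rate: rate in = CL × Css.
Infusion rate = CL · Css = 14.00 L/h × 37 mg/L = 518.0 mg/h

518 mg/h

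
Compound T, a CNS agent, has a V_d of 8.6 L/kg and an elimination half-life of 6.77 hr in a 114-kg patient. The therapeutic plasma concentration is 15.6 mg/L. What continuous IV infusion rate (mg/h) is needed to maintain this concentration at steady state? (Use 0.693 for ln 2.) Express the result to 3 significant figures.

Vd(total) = 114 kg × 8.6 L/kg = 980.4 L
CL = 0.693 × Vd / t½ = 0.693 × 980.4 / 6.77 = 100.4 L/h
Infusion rate = CL × Css = 100.4 × 15.6 = 1566 mg/h

1570 mg/h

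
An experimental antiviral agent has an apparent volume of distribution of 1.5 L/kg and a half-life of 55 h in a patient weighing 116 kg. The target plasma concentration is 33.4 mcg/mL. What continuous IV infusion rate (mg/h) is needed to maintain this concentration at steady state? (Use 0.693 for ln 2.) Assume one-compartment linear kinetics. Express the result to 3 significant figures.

73.2 mg/h

Total Vd = 1.5 × 116 = 174.0 L
CL = ln 2 · Vd / t½ = 0.693 × 174.0 / 55 = 2.192 L/h
Infusion rate = CL × Css = 2.192 × 33.4 = 73.21 mg/h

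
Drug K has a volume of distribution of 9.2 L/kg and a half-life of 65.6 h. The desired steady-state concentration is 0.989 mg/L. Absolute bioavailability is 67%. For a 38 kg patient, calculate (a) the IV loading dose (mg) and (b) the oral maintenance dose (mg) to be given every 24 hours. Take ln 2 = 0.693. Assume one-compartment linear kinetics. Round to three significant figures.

(a) 346 mg; (b) 131 mg

Vd(total) = 38 kg × 9.2 L/kg = 349.6 L
LD = Vd × C = 349.6 × 0.989 = 345.8 mg
CL = 0.693 × Vd / t½ = 0.693 × 349.6 / 65.6 = 3.693 L/h
D = CL × Css × τ / F = 3.693 × 0.989 × 24 / 0.67 = 130.8 mg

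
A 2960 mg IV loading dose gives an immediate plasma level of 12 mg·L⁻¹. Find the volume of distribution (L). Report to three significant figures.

Immediately after an IV bolus, C₀ = Dose / Vd, so Vd = Dose / C₀.
Vd = 2960 / 12 = 246.7 L

247 L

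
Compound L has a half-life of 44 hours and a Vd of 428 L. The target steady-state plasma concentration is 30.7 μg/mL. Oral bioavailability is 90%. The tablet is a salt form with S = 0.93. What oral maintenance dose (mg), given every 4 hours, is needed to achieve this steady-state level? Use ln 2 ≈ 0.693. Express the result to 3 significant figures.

989 mg

k = 0.693/44 = 0.01575 h⁻¹, so CL = k·Vd = 0.01575 × 428.0 = 6.741 L/h
D = CL × Css × τ / F / S = 6.741 × 30.7 × 4 / 0.9 / 0.93 = 989.0 mg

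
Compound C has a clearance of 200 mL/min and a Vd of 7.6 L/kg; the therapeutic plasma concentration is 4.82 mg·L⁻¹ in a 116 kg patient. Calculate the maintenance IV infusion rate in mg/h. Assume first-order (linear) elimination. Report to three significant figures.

57.8 mg/h

CL = 200 mL/min = 200 × 0.06 = 12.00 L/h
R₀ = 12.00 × 4.82 = 57.84 mg/h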